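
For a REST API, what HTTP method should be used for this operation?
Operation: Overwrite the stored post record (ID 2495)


GET = read, POST = create, PUT = update/replace, DELETE = remove
This operation is an update/replace.
PUT


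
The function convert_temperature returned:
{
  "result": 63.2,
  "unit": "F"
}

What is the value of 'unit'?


F


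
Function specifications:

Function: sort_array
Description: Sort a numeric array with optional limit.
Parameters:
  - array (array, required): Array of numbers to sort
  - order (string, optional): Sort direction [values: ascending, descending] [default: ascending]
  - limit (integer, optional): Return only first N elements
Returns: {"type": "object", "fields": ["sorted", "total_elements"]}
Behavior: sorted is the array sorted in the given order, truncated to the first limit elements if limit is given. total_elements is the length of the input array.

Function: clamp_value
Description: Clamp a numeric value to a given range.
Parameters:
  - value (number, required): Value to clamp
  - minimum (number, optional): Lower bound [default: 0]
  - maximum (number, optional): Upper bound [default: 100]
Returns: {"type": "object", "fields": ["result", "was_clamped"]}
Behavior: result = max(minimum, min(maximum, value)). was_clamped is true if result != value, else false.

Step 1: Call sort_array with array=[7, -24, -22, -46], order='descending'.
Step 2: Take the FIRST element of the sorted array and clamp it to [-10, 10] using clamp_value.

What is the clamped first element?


Step 1: sort_array(order=descending)
  sorted: [7, -22, -24, -46]
  -> first element = 7
Step 2: clamp_value(value=7, minimum=-10, maximum=10)
  result = max(-10, min(10, 7)) = max(-10, 7) = 7
  was_clamped = (7 != 7) = false
  -> result = 7
7


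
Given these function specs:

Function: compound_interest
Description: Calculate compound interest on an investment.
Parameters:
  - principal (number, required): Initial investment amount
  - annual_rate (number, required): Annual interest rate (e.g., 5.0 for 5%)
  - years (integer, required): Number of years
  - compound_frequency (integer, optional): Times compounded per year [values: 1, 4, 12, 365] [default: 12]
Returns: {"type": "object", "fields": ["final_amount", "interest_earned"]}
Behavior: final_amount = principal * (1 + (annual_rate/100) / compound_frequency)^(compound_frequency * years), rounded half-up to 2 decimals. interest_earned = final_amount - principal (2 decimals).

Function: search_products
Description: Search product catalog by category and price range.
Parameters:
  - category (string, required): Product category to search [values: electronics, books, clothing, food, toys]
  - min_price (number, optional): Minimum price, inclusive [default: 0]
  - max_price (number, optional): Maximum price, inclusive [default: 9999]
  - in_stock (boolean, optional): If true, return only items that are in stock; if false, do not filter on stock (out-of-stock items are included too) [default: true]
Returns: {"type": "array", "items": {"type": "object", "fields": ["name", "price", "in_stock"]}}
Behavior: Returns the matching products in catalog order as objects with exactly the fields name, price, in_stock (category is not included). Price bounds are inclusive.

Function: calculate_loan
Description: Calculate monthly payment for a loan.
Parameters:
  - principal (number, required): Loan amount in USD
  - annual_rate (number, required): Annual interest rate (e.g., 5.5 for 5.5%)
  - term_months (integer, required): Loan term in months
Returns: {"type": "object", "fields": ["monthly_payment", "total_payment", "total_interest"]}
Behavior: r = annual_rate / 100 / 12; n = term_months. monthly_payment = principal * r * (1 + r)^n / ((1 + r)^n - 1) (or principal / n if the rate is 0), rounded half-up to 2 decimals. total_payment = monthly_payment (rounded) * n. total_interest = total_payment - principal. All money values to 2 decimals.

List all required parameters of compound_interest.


Parameters of compound_interest and their required/optional flag:
  principal: required
  annual_rate: required
  years: required
  compound_frequency: optional
annual_rate, principal, years


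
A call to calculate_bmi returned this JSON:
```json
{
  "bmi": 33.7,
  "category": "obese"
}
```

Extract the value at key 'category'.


obese


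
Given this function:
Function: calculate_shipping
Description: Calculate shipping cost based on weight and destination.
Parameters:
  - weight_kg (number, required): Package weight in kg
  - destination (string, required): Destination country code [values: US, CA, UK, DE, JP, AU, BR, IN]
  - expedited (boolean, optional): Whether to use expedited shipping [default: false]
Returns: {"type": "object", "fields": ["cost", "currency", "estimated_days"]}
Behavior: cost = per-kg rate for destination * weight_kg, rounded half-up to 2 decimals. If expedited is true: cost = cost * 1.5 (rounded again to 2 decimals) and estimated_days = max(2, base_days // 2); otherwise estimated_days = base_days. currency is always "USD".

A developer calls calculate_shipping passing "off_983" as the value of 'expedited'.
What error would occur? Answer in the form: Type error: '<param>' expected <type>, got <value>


Spec: 'expedited' is declared as boolean; "off_983" is a string.
Type error: 'expedited' expected boolean, got "off_983"


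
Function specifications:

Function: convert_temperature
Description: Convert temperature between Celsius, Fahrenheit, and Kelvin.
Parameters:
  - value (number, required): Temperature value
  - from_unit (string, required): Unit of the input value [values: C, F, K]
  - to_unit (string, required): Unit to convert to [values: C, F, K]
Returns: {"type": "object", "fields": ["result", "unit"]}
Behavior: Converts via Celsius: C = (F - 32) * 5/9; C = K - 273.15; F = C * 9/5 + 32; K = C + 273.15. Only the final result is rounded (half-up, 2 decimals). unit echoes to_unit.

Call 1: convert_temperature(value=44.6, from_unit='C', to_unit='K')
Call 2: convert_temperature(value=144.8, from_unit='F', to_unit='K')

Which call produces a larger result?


Call 1:
  Input already in C: 44.6
  To K: 44.6 + 273.15 = 317.75
  Round to 2 decimals: 317.75
  -> 317.75 K
Call 2:
  To C: (144.8 - 32) * 5/9 = 62.666667
  To K: 62.666667 + 273.15 = 335.816667
  Round to 2 decimals: 335.82
  -> 335.82 K
Call 2 (335.82 K)


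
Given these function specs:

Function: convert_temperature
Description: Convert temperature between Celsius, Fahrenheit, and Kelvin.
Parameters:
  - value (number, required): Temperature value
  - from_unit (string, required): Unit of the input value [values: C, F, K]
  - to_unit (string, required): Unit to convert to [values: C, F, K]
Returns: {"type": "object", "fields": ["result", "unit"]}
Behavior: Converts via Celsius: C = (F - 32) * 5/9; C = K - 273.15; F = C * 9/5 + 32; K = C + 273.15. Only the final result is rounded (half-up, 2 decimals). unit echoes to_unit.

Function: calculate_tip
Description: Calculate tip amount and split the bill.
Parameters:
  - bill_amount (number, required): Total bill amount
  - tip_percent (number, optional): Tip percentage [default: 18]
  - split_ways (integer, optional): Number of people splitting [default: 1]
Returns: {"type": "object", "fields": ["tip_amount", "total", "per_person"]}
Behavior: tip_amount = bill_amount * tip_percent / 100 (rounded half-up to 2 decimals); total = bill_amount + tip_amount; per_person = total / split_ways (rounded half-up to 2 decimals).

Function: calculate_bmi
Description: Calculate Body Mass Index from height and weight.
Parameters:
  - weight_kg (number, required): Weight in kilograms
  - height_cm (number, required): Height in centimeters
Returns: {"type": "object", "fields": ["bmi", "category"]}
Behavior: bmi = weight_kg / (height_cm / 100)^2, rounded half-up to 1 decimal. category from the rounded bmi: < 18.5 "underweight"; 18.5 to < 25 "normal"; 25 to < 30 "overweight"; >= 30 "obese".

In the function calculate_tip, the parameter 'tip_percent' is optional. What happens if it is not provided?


The calculate_tip spec declares:
  - tip_percent (number, optional): Tip percentage [default: 18]
It defaults to 18


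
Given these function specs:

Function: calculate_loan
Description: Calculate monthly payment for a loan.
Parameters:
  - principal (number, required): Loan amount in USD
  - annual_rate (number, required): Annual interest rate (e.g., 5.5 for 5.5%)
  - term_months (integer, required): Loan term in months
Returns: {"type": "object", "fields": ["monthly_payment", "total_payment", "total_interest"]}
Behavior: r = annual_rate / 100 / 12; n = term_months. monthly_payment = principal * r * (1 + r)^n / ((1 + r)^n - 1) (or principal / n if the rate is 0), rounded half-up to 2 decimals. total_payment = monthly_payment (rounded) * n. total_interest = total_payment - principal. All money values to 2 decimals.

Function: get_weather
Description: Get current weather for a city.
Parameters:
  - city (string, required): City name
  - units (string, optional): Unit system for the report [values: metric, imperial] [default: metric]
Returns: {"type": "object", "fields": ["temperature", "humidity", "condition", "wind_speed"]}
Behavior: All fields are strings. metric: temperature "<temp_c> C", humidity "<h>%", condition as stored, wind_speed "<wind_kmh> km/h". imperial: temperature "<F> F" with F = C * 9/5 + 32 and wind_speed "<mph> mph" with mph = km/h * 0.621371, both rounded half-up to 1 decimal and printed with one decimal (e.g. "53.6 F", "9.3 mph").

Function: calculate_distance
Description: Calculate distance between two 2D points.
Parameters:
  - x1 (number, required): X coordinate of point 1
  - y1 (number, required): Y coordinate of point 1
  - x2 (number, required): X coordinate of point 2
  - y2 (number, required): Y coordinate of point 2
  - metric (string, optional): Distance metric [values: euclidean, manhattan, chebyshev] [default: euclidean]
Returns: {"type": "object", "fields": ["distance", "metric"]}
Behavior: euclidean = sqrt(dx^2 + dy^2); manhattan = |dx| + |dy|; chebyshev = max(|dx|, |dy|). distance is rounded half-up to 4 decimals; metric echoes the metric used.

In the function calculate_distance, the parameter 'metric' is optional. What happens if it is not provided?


The calculate_distance spec declares:
  - metric (string, optional): Distance metric [values: euclidean, manhattan, chebyshev] [default: euclidean]
It defaults to euclidean


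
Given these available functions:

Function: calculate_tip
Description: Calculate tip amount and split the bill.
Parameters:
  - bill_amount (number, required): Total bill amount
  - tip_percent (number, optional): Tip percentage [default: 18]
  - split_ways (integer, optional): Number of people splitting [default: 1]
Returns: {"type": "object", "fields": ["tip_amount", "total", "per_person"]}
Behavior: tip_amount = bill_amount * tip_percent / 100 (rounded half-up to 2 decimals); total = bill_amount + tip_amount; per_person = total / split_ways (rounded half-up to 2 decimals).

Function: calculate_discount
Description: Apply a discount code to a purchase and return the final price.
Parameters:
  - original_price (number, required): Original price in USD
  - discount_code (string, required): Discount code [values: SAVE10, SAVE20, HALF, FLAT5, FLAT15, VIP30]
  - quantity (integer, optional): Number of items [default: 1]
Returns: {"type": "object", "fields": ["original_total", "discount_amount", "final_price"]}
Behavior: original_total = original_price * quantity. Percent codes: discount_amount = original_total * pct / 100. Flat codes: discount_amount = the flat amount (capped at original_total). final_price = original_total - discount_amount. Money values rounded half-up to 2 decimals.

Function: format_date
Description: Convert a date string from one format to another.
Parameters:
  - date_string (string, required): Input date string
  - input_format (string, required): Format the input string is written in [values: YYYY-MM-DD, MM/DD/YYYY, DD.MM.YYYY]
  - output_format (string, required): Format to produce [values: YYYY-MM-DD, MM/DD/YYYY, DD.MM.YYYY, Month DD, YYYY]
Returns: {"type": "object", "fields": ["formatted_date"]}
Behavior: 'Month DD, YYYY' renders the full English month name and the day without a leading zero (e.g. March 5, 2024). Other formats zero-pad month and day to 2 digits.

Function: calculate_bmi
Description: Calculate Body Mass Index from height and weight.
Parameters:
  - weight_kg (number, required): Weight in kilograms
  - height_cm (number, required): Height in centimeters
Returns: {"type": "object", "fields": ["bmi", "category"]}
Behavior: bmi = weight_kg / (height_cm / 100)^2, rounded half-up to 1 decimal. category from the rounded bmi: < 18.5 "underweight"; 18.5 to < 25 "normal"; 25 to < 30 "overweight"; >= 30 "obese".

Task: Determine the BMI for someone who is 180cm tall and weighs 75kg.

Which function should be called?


The task needs a function whose description is: Calculate Body Mass Index from height and weight.
calculate_bmi


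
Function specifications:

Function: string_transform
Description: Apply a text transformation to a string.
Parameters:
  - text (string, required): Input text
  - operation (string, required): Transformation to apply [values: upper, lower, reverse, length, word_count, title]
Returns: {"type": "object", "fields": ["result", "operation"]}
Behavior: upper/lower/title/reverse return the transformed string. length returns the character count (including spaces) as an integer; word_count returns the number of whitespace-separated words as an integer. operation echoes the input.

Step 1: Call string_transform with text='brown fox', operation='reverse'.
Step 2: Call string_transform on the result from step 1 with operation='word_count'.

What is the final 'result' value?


Step 1: string_transform(text='brown fox', operation='reverse')
  -> result = 'xof nworb'
Step 2: string_transform(text='xof nworb', operation='word_count')
  words: xof, nworb -> 2
  -> result = 2
2


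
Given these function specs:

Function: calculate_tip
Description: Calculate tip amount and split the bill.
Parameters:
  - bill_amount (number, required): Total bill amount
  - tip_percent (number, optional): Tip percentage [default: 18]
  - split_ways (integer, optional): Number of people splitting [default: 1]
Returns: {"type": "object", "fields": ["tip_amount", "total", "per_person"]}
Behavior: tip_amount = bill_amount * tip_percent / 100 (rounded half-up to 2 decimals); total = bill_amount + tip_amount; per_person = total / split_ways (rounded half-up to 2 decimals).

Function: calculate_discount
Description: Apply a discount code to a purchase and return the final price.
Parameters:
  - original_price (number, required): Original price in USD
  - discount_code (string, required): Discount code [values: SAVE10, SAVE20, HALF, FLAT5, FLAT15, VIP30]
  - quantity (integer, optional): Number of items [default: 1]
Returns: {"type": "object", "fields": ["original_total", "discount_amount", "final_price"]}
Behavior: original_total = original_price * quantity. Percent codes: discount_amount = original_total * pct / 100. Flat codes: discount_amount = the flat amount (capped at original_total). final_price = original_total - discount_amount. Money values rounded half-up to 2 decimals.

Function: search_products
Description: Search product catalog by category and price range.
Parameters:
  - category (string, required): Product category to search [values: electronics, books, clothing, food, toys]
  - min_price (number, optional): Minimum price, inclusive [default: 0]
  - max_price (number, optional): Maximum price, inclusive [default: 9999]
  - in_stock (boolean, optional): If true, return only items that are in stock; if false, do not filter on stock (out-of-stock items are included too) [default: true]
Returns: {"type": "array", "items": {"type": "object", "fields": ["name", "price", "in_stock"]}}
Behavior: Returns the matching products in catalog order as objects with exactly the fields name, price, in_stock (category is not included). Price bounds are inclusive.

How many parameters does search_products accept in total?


Parameters of search_products: category (required), min_price (optional), max_price (optional), in_stock (optional)
Total:
4


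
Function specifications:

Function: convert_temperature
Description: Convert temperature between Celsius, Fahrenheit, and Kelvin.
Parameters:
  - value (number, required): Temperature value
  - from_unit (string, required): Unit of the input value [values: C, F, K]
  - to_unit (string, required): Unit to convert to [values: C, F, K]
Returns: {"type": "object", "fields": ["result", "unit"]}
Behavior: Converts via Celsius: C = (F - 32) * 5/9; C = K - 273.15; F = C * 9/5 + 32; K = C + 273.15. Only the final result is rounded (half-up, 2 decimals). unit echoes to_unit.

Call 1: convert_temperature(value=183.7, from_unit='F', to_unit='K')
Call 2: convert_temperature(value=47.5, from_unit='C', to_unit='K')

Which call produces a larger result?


Call 1:
  To C: (183.7 - 32) * 5/9 = 84.277778
  To K: 84.277778 + 273.15 = 357.427778
  Round to 2 decimals: 357.43
  -> 357.43 K
Call 2:
  Input already in C: 47.5
  To K: 47.5 + 273.15 = 320.65
  Round to 2 decimals: 320.65
  -> 320.65 K
Call 1 (357.43 K)


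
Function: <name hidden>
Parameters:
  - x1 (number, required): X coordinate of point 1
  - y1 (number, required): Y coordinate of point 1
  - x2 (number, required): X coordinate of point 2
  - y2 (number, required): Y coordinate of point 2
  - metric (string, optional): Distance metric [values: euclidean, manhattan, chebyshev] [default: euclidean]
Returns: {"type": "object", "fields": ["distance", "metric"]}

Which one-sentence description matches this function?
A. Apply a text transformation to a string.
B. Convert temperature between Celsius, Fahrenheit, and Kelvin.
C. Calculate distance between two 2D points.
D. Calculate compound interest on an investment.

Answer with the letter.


Parameters x1, y1, x2, y2, metric and return ["distance", "metric"] fit: Calculate distance between two 2D points.
C


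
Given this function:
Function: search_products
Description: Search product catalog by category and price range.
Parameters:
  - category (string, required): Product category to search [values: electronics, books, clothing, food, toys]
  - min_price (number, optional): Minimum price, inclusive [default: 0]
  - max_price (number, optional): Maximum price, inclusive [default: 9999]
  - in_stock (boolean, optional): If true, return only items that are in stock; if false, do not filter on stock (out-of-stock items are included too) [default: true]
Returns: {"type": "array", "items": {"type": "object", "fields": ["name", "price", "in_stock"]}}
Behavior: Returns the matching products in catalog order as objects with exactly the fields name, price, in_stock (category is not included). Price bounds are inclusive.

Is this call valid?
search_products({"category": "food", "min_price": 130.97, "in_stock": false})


Checking all required parameters present and types match... All valid.
Valid


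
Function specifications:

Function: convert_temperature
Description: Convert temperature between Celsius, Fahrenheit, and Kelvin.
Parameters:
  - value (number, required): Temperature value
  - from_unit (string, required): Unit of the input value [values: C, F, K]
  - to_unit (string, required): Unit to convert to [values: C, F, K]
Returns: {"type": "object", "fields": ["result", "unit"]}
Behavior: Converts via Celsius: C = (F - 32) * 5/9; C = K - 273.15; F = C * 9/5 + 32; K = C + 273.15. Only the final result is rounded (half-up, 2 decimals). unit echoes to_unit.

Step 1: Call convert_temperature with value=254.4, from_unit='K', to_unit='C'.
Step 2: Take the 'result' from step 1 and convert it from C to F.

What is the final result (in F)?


Step 1: convert_temperature(value=254.4, from_unit=K, to_unit=C)
  To C: 254.4 - 273.15 = -18.75
  Target is C: -18.75
  Round to 2 decimals: -18.75
  -> result = -18.75 C
Step 2: convert_temperature(value=-18.75, from_unit=C, to_unit=F)
  Input already in C: -18.75
  To F: -18.75 * 9/5 + 32 = -1.75
  Round to 2 decimals: -1.75
  -> result = -1.75 F
-1.75 F


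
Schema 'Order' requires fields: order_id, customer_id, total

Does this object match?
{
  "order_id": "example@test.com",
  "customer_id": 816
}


Checking required fields...
Missing: total
Invalid - missing required field 'total'


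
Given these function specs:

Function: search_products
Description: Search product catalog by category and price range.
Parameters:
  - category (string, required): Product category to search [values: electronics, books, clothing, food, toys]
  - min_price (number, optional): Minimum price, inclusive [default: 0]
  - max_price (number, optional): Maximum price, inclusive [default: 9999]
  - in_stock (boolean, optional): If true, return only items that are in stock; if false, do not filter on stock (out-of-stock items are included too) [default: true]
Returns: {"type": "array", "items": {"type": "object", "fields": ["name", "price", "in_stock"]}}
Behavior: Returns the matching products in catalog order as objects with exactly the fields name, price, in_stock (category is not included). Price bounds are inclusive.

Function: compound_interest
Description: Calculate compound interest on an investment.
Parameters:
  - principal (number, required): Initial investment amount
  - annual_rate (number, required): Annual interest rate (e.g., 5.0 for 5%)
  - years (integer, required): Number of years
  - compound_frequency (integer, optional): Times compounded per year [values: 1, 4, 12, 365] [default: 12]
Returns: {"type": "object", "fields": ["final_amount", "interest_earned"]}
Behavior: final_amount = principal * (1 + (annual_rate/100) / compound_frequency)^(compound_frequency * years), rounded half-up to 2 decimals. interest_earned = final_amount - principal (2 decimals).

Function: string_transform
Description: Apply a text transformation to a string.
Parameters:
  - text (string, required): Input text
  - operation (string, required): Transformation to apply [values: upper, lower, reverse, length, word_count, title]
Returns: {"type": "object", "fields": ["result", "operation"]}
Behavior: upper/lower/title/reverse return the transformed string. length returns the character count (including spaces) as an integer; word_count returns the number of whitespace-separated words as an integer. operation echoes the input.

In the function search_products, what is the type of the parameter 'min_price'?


The search_products spec declares:
  - min_price (number, optional): Minimum price, inclusive [default: 0]
Type:
number


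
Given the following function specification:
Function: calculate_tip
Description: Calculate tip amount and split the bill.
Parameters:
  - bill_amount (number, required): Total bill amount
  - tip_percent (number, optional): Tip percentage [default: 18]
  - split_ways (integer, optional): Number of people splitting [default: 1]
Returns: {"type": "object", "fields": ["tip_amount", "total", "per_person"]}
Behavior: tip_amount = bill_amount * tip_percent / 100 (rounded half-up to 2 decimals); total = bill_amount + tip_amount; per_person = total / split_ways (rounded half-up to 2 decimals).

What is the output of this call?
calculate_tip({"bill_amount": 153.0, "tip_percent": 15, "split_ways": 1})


tip_amount = 153.0 * 15/100 = 22.95 -> 22.95
total = 153.0 + 22.95 = 175.95
per_person = 175.95 / 1 = 175.95 -> 175.95
Output:
{"tip_amount": 22.95, "total": 175.95, "per_person": 175.95}


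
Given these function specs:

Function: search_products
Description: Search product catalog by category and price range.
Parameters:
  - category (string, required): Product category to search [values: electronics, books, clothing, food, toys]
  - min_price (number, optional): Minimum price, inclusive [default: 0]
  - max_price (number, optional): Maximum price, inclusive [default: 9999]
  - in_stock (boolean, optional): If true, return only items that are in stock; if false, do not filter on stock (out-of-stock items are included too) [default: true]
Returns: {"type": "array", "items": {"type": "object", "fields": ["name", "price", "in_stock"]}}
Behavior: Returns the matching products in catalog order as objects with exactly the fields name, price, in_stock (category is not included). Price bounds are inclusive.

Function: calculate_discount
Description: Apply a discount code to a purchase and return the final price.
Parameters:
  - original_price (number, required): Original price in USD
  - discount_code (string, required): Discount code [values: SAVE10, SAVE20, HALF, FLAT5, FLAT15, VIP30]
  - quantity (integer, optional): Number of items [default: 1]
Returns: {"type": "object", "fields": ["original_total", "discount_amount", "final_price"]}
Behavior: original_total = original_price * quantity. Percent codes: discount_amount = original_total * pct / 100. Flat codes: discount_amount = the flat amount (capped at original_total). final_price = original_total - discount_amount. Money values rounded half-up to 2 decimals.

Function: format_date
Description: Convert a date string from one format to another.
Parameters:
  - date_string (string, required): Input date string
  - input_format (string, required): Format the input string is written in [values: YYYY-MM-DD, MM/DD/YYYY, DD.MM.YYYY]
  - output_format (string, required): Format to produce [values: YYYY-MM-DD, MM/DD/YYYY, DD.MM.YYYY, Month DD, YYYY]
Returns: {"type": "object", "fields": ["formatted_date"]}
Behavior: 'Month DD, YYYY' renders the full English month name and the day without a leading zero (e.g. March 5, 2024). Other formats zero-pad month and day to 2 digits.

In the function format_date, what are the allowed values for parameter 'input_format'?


The format_date spec declares:
  - input_format (string, required): Format the input string is written in [values: YYYY-MM-DD, MM/DD/YYYY, DD.MM.YYYY]
Allowed values:
YYYY-MM-DD, MM/DD/YYYY, DD.MM.YYYY


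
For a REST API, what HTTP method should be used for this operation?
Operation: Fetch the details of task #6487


GET = read, POST = create, PUT = update/replace, DELETE = remove
This operation is a read.
GET


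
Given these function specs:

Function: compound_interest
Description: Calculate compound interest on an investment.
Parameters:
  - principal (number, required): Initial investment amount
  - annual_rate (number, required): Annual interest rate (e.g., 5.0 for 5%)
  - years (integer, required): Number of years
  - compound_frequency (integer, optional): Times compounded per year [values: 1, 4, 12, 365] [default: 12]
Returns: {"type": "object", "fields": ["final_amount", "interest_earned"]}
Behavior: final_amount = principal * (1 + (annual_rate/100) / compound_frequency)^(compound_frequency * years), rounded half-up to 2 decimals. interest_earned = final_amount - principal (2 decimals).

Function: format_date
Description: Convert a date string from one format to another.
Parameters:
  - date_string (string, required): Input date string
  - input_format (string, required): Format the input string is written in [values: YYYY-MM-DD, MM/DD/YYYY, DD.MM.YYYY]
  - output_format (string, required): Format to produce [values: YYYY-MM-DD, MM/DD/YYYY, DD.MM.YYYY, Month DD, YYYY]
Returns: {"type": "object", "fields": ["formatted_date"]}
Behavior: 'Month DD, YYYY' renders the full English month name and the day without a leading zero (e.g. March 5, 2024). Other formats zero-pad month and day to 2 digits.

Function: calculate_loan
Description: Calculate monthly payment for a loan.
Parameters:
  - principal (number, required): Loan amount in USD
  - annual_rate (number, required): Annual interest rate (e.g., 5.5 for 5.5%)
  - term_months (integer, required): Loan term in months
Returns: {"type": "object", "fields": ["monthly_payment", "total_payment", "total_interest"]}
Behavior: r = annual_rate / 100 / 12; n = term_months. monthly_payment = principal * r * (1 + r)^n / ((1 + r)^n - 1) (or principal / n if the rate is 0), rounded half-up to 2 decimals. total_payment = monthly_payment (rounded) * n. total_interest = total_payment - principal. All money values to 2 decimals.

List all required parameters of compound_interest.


Parameters of compound_interest and their required/optional flag:
  principal: required
  annual_rate: required
  years: required
  compound_frequency: optional
annual_rate, principal, years


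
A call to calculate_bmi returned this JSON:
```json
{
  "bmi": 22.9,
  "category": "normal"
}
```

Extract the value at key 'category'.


normal


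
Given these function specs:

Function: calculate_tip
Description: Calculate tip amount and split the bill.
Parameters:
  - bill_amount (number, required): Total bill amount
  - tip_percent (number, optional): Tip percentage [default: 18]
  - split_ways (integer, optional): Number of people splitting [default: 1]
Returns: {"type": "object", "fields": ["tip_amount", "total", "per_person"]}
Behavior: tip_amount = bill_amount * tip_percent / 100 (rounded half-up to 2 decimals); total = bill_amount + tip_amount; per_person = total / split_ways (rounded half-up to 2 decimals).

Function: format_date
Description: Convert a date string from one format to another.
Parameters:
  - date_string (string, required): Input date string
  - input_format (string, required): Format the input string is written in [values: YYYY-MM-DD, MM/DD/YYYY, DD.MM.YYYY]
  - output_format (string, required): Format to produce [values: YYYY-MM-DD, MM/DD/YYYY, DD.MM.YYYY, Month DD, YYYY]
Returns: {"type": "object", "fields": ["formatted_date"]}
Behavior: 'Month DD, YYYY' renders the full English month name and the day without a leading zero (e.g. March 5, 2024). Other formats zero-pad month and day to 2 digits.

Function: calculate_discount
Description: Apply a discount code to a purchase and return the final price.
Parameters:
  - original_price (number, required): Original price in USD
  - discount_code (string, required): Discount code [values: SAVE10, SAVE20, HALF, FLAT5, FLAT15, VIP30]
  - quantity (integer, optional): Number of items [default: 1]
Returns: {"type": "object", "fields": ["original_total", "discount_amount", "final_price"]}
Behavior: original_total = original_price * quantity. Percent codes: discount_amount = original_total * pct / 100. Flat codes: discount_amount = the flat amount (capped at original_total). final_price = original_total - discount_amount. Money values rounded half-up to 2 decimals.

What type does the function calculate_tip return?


The calculate_tip spec declares Returns: {"type": "object", "fields": ["tip_amount", "total", "per_person"]}
Type:
object


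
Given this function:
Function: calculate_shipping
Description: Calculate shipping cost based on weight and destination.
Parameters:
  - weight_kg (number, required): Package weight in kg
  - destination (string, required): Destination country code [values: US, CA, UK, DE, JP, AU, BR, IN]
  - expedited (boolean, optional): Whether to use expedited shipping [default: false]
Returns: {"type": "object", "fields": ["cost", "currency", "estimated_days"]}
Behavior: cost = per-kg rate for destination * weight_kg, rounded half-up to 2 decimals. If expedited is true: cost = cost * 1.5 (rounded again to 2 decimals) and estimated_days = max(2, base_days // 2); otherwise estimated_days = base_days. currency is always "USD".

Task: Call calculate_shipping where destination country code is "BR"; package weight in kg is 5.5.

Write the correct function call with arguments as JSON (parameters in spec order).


Mapping each described value to its parameter name:
  'Destination country code' -> destination = "BR"
  'Package weight in kg' -> weight_kg = 5.5
calculate_shipping({"weight_kg": 5.5, "destination": "BR"})


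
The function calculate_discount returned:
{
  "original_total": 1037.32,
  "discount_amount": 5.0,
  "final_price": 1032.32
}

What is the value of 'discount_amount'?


5.0


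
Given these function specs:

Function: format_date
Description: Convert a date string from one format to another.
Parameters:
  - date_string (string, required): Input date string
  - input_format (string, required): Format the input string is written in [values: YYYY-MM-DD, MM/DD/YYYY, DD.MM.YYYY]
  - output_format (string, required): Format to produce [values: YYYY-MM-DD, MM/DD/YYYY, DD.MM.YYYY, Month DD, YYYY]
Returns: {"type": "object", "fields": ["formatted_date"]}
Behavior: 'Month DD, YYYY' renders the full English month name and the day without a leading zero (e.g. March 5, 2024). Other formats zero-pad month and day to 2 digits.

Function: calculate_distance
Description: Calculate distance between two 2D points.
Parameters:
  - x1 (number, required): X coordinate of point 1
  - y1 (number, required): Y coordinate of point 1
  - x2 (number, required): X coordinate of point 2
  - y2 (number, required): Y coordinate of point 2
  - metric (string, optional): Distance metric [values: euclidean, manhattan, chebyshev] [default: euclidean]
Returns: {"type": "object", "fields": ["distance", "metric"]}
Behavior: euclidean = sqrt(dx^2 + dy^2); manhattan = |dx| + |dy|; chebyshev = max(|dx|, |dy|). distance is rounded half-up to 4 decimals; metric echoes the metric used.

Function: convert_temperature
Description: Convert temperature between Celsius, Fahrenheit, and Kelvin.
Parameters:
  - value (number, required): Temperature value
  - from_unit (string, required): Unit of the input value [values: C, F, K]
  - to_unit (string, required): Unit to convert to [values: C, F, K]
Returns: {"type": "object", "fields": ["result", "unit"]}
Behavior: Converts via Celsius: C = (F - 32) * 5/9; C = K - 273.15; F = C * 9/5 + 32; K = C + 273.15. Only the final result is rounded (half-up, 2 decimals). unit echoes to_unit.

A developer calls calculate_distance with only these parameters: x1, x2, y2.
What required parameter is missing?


Required parameters: x1, y1, x2, y2
Provided: x1, x2, y2
Missing: y1
y1


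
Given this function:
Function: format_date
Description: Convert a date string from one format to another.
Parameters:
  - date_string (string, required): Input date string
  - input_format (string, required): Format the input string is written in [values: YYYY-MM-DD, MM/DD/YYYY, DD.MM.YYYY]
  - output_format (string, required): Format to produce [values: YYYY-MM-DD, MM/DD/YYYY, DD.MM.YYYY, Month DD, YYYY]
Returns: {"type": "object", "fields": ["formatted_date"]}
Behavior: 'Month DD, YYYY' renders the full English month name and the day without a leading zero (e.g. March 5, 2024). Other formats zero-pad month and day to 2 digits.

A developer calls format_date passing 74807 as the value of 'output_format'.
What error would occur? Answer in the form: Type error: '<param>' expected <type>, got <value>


Spec: 'output_format' is declared as string; 74807 is an integer.
Type error: 'output_format' expected string, got 74807


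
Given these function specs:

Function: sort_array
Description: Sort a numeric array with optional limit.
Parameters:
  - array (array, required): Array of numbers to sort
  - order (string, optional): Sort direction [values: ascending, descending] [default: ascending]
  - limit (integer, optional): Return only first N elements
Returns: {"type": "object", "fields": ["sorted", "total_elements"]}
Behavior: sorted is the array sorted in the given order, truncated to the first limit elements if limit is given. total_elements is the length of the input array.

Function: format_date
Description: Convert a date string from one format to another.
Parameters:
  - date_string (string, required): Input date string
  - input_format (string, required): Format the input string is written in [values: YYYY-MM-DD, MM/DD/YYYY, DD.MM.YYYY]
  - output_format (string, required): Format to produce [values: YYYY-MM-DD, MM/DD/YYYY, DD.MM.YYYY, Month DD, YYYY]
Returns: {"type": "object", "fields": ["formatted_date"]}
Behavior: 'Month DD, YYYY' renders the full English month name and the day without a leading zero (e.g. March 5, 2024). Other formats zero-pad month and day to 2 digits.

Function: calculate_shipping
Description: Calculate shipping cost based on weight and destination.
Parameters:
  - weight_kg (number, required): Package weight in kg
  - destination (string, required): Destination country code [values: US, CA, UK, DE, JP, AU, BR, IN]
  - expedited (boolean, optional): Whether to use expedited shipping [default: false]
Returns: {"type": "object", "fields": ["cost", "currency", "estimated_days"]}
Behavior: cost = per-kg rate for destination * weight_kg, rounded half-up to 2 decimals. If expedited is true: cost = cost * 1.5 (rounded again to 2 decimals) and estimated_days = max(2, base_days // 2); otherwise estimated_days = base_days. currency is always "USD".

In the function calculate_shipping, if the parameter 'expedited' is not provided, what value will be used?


The calculate_shipping spec declares:
  - expedited (boolean, optional): Whether to use expedited shipping [default: false]
Default:
false


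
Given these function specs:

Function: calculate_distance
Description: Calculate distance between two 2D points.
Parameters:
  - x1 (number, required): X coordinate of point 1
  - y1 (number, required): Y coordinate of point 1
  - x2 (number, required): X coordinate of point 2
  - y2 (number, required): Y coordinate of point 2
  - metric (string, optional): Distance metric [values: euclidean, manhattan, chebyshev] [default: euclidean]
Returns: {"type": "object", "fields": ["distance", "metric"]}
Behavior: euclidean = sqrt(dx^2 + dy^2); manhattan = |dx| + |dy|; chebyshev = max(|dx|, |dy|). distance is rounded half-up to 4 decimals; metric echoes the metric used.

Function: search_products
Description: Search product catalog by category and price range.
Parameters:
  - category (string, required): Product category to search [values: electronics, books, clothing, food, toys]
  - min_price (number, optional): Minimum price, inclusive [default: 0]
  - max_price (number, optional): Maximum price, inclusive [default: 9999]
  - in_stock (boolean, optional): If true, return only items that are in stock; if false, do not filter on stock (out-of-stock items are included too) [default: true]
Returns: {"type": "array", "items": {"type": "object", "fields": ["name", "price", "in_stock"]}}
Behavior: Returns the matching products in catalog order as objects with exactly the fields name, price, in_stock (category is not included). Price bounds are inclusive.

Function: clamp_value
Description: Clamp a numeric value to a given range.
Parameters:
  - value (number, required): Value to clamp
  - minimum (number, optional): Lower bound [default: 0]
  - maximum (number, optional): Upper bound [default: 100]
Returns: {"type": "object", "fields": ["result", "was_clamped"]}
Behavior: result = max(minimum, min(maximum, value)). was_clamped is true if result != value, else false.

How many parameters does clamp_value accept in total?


Parameters of clamp_value: value (required), minimum (optional), maximum (optional)
Total:
3


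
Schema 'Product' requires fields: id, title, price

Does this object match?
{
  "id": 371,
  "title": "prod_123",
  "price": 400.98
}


Checking required fields... All present.
Valid - all required fields present


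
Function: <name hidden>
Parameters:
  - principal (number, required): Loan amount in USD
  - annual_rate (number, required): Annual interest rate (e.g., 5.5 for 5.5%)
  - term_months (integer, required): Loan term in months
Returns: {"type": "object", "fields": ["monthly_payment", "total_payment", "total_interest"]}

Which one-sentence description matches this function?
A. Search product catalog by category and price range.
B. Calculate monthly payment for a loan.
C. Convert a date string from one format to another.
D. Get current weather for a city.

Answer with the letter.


Parameters principal, annual_rate, term_months and return ["monthly_payment", "total_payment", "total_interest"] fit: Calculate monthly payment for a loan.
B


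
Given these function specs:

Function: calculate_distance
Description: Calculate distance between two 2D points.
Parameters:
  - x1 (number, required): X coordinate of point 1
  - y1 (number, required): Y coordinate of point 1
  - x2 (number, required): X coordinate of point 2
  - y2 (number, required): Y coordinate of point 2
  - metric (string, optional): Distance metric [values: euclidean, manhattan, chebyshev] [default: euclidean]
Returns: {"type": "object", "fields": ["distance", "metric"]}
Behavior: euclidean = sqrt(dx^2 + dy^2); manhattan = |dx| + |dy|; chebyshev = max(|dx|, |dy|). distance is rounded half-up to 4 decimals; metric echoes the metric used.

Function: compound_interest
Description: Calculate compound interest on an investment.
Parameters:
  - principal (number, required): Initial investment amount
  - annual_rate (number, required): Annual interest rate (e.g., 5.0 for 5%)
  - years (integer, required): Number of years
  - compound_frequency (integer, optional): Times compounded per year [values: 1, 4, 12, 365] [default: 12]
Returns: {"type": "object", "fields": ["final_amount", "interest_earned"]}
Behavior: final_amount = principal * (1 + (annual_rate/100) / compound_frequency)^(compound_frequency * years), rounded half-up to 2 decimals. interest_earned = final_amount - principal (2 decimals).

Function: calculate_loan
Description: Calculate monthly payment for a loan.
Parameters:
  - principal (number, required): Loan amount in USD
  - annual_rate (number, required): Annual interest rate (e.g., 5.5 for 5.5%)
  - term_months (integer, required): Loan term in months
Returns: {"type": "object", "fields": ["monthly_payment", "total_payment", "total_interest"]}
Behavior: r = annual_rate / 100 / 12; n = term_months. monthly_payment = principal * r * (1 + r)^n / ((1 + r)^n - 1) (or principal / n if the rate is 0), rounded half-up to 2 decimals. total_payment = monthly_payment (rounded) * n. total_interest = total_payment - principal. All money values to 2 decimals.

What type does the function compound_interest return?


The compound_interest spec declares Returns: {"type": "object", "fields": ["final_amount", "interest_earned"]}
Type:
object
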